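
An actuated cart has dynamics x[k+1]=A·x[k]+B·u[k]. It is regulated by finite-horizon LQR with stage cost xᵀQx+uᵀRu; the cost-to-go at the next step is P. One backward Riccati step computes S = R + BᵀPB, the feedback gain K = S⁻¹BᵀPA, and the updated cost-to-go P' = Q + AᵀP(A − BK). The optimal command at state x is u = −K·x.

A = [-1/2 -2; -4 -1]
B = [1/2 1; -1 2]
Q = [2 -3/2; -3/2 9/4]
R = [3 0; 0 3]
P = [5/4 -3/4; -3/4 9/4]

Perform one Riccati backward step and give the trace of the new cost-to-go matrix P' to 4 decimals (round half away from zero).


15.1972

BᵀP = [1.3750 -2.6250; -0.2500 3.7500]
S = R + BᵀPB = [3 0; 0 3] + [3.3125 -3.8750; -3.8750 7.2500] = [6.3125 -3.8750; -3.8750 10.2500]
BᵀPA = [9.8125 -0.1250; -14.8750 -3.2500]
K = S⁻¹·BᵀPA = [0.8642 -0.2792; -1.1245 -0.4226]
A−BK = [0.1925 -1.4377; -0.8868 -0.4340]
AᵀP(A−BK) = [8.1057 0.3283; 0.3283 2.8415]
P' = Q + AᵀP(A−BK) = [10.1057 -1.1717; -1.1717 5.0915]
tr(P') = 15.1972


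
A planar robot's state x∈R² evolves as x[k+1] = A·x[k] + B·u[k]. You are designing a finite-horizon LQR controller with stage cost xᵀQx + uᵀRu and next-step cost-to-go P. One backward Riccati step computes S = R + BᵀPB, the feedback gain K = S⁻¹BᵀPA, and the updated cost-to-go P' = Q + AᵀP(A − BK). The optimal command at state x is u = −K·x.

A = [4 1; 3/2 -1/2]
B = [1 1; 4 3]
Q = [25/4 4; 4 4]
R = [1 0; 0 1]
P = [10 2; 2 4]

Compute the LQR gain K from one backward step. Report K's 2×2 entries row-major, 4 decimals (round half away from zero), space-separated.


-1.5081 -0.6324 3.2811 0.9243

BᵀP = [18.0000 18.0000; 16.0000 14.0000]
S = R + BᵀPB = [1 0; 0 1] + [90.0000 72.0000; 72.0000 58.0000] = [91.0000 72.0000; 72.0000 59.0000]
BᵀPA = [99.0000 9.0000; 85.0000 9.0000]
K = S⁻¹·BᵀPA = [-1.5081 -0.6324; 3.2811 0.9243]
A−BK = [2.2270 0.7081; -2.3108 -0.7432]
AᵀP(A−BK) = [63.4108 20.0432; 20.0432 6.3730]
P' = Q + AᵀP(A−BK) = [69.6608 24.0432; 24.0432 10.3730]
tr(P') = 80.0338


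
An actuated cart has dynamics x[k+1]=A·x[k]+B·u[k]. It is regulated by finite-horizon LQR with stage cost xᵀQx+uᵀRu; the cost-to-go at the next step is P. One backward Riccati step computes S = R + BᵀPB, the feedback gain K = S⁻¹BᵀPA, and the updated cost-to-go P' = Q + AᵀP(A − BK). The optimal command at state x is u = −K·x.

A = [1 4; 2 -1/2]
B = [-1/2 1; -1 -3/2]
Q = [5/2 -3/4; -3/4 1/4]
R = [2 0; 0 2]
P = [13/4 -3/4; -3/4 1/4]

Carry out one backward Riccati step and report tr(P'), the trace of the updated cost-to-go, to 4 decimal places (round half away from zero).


BᵀP = [-0.8750 0.1250; 4.3750 -1.1250]
S = R + BᵀPB = [2 0; 0 2] + [0.3125 -1.0625; -1.0625 6.0625] = [2.3125 -1.0625; -1.0625 8.0625]
BᵀPA = [-0.6250 -3.5625; 2.1250 18.0625]
K = S⁻¹·BᵀPA = [-0.1588 -0.5442; 0.2426 2.1686]
A−BK = [0.6780 1.5593; 2.2052 2.2087]
AᵀP(A−BK) = [0.6351 2.1766; 2.1766 13.9536]
P' = Q + AᵀP(A−BK) = [3.1351 1.4266; 1.4266 14.2036]
tr(P') = 17.3388

17.3388


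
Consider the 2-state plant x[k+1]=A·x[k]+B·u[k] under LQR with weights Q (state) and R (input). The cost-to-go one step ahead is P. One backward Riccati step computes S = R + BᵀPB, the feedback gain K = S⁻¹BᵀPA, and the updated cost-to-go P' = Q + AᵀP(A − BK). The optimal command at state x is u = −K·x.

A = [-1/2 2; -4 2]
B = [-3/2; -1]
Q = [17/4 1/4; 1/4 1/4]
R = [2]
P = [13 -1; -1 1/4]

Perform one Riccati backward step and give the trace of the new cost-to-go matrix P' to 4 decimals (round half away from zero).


BᵀP = [-18.5000 1.2500]
S = R + BᵀPB = [2] + [26.5000] = [28.5000]
BᵀPA = [4.2500 -34.5000]
K = S⁻¹·BᵀPA = [0.1491 -1.2105]
A−BK = [-0.2763 0.1842; -3.8509 0.7895]
AᵀP(A−BK) = [2.6162 -0.8553; -0.8553 3.2368]
P' = Q + AᵀP(A−BK) = [6.8662 -0.6053; -0.6053 3.4868]
tr(P') = 10.3531

10.3531


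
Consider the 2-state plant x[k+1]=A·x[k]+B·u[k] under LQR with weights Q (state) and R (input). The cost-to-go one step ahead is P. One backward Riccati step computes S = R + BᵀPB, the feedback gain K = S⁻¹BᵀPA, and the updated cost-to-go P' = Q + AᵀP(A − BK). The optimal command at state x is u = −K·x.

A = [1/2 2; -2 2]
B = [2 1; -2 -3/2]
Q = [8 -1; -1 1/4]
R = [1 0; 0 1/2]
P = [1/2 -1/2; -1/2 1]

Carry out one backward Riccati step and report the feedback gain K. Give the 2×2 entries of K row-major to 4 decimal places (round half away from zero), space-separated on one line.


BᵀP = [2.0000 -3.0000; 1.2500 -2.0000]
S = R + BᵀPB = [1 0; 0 1/2] + [10.0000 6.5000; 6.5000 4.2500] = [11.0000 6.5000; 6.5000 4.7500]
BᵀPA = [7.0000 -2.0000; 4.6250 -1.5000]
K = S⁻¹·BᵀPA = [0.3188 0.0250; 0.5375 -0.3500]
A−BK = [-0.6750 2.3000; -0.5563 1.5250]
AᵀP(A−BK) = [0.4078 -0.5563; -0.5563 1.5250]
P' = Q + AᵀP(A−BK) = [8.4078 -1.5563; -1.5563 1.7750]
tr(P') = 10.1828

0.3188 0.0250 0.5375 -0.3500


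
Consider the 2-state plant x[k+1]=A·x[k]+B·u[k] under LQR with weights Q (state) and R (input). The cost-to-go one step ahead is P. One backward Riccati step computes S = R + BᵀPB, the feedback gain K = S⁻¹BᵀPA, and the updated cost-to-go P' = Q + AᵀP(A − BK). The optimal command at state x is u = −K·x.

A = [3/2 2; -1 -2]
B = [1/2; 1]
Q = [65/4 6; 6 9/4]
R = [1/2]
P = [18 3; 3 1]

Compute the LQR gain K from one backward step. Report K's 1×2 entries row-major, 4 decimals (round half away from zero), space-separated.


1.7222 2.1111

BᵀP = [12.0000 2.5000]
S = R + BᵀPB = [1/2] + [8.5000] = [9.0000]
BᵀPA = [15.5000 19.0000]
K = S⁻¹·BᵀPA = [1.7222 2.1111]
A−BK = [0.6389 0.9444; -2.7222 -4.1111]
AᵀP(A−BK) = [5.8056 8.2778; 8.2778 11.8889]
P' = Q + AᵀP(A−BK) = [22.0556 14.2778; 14.2778 14.1389]
tr(P') = 36.1944


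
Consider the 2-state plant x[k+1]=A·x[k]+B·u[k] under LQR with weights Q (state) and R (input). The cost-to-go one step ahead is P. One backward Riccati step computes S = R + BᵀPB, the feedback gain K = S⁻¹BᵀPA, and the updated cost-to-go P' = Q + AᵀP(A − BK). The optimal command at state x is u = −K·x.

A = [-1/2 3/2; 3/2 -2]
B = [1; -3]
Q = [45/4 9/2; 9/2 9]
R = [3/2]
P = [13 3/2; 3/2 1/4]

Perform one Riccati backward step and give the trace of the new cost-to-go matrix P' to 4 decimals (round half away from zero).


BᵀP = [8.5000 0.7500]
S = R + BᵀPB = [3/2] + [6.2500] = [7.7500]
BᵀPA = [-3.1250 11.2500]
K = S⁻¹·BᵀPA = [-0.4032 1.4516]
A−BK = [-0.0968 0.0484; 0.2903 2.3548]
AᵀP(A−BK) = [0.3024 -1.0887; -1.0887 4.9194]
P' = Q + AᵀP(A−BK) = [11.5524 3.4113; 3.4113 13.9194]
tr(P') = 25.4718

25.4718


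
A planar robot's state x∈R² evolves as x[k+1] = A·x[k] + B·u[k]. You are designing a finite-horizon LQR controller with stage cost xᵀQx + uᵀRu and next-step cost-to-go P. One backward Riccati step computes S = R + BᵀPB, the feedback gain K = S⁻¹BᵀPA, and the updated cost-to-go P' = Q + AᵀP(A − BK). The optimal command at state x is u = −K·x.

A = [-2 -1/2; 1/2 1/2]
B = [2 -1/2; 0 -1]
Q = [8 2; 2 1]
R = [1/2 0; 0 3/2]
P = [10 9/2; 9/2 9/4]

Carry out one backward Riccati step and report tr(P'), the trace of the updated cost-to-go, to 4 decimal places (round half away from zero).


BᵀP = [20.0000 9.0000; -9.5000 -4.5000]
S = R + BᵀPB = [1/2 0; 0 3/2] + [40.0000 -19.0000; -19.0000 9.2500] = [40.5000 -19.0000; -19.0000 10.7500]
BᵀPA = [-35.5000 -5.5000; 16.7500 2.5000]
K = S⁻¹·BᵀPA = [-0.8521 -0.1563; 0.0521 -0.0437]
A−BK = [-0.2697 -0.2092; 0.5521 0.4563]
AᵀP(A−BK) = [0.4402 0.1207; 0.1207 0.0621]
P' = Q + AᵀP(A−BK) = [8.4402 2.1207; 2.1207 1.0621]
tr(P') = 9.5023

9.5023


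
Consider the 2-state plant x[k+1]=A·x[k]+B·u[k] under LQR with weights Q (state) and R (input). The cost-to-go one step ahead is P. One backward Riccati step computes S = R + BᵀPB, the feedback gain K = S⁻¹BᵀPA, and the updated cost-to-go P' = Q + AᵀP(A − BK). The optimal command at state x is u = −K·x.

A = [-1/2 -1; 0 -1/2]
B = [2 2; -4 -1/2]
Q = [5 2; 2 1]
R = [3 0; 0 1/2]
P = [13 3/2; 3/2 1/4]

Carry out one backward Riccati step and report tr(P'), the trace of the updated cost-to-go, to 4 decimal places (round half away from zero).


6.2254

BᵀP = [20.0000 2.0000; 25.2500 2.8750]
S = R + BᵀPB = [3 0; 0 1/2] + [32.0000 39.0000; 39.0000 49.0625] = [35.0000 39.0000; 39.0000 49.5625]
BᵀPA = [-10.0000 -21.0000; -12.6250 -26.6875]
K = S⁻¹·BᵀPA = [-0.0152 0.0000; -0.2428 -0.5385]
A−BK = [0.0159 0.0769; -0.1822 -0.7692]
AᵀP(A−BK) = [0.0331 0.0769; 0.0769 0.1923]
P' = Q + AᵀP(A−BK) = [5.0331 2.0769; 2.0769 1.1923]
tr(P') = 6.2254


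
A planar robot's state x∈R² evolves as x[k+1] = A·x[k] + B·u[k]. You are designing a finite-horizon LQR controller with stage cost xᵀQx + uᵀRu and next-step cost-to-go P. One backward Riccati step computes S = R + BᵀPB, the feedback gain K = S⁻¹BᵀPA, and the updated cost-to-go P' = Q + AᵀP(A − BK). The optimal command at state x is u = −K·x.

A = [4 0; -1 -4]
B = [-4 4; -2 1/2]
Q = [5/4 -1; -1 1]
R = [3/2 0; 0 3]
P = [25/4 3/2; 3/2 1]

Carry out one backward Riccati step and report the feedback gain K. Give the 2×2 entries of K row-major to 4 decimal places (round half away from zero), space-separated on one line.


BᵀP = [-28.0000 -8.0000; 25.7500 6.5000]
S = R + BᵀPB = [3/2 0; 0 3] + [128.0000 -116.0000; -116.0000 106.2500] = [129.5000 -116.0000; -116.0000 109.2500]
BᵀPA = [-104.0000 32.0000; 96.5000 -26.0000]
K = S⁻¹·BᵀPA = [-0.2428 0.6938; 0.6255 0.4986]
A−BK = [0.5268 0.7805; -1.7984 -2.8618]
AᵀP(A−BK) = [3.3886 4.0325; 4.0325 6.7642]
P' = Q + AᵀP(A−BK) = [4.6386 3.0325; 3.0325 7.7642]
tr(P') = 12.4028

-0.2428 0.6938 0.6255 0.4986


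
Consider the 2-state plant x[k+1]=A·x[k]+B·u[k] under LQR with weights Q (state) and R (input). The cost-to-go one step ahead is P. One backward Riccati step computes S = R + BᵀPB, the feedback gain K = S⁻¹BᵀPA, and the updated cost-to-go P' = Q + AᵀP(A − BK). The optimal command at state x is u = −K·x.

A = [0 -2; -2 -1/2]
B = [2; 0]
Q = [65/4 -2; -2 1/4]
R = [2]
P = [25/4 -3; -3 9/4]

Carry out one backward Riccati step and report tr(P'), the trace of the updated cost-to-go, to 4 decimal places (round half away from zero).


BᵀP = [12.5000 -6.0000]
S = R + BᵀPB = [2] + [25.0000] = [27.0000]
BᵀPA = [12.0000 -22.0000]
K = S⁻¹·BᵀPA = [0.4444 -0.8148]
A−BK = [-0.8889 -0.3704; -2.0000 -0.5000]
AᵀP(A−BK) = [3.6667 0.0278; 0.0278 1.6366]
P' = Q + AᵀP(A−BK) = [19.9167 -1.9722; -1.9722 1.8866]
tr(P') = 21.8032

21.8032


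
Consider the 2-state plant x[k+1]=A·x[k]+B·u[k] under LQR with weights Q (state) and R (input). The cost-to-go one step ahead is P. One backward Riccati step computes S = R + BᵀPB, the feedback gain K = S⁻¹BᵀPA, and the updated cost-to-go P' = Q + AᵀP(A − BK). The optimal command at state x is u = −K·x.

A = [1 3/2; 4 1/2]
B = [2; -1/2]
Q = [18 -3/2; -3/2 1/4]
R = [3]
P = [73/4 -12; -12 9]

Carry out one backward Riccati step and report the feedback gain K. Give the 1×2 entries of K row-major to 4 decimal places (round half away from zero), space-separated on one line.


-0.6993 0.4841

BᵀP = [42.5000 -28.5000]
S = R + BᵀPB = [3] + [99.2500] = [102.2500]
BᵀPA = [-71.5000 49.5000]
K = S⁻¹·BᵀPA = [-0.6993 0.4841]
A−BK = [2.3985 0.5318; 3.6504 0.7421]
AᵀP(A−BK) = [16.2524 1.9887; 1.9887 1.3492]
P' = Q + AᵀP(A−BK) = [34.2524 0.4887; 0.4887 1.5992]
tr(P') = 35.8516


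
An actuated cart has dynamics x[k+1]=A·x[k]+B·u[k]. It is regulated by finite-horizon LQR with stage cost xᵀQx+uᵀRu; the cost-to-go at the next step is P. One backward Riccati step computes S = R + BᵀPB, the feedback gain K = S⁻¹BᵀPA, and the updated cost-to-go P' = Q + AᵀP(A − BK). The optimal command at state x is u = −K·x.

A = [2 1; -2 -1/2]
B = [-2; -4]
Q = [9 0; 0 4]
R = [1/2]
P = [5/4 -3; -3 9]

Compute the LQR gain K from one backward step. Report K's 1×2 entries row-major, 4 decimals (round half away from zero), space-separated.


0.7783 0.2414

BᵀP = [9.5000 -30.0000]
S = R + BᵀPB = [1/2] + [101.0000] = [101.5000]
BᵀPA = [79.0000 24.5000]
K = S⁻¹·BᵀPA = [0.7783 0.2414]
A−BK = [3.5567 1.4828; 1.1133 0.4655]
AᵀP(A−BK) = [3.5123 1.4310; 1.4310 0.5862]
P' = Q + AᵀP(A−BK) = [12.5123 1.4310; 1.4310 4.5862]
tr(P') = 17.0985


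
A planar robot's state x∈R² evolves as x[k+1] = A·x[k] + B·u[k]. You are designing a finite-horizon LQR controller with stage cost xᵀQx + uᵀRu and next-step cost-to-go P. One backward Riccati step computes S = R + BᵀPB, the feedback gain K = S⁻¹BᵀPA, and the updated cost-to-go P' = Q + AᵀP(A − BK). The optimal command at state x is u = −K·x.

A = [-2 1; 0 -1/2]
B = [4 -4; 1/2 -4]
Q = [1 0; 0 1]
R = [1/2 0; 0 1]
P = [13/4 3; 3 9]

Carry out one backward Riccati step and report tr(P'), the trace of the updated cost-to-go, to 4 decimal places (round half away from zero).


2.2791

BᵀP = [14.5000 16.5000; -25.0000 -48.0000]
S = R + BᵀPB = [1/2 0; 0 1] + [66.2500 -124.0000; -124.0000 292.0000] = [66.7500 -124.0000; -124.0000 293.0000]
BᵀPA = [-29.0000 6.2500; 50.0000 -1.0000]
K = S⁻¹·BᵀPA = [-0.5493 0.4083; -0.0618 0.1694]
A−BK = [-0.0501 0.0444; 0.0274 -0.0267]
AᵀP(A−BK) = [0.1614 -0.1287; -0.1287 0.1177]
P' = Q + AᵀP(A−BK) = [1.1614 -0.1287; -0.1287 1.1177]
tr(P') = 2.2791


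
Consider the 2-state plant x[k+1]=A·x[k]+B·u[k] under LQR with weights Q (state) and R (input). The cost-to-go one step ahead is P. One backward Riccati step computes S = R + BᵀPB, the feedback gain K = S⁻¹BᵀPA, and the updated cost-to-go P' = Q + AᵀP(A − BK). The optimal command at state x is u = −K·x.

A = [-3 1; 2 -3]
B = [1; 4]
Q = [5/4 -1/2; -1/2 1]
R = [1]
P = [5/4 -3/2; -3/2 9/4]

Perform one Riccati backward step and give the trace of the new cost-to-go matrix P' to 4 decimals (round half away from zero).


BᵀP = [-4.7500 7.5000]
S = R + BᵀPB = [1] + [25.2500] = [26.2500]
BᵀPA = [29.2500 -27.2500]
K = S⁻¹·BᵀPA = [1.1143 -1.0381]
A−BK = [-4.1143 2.0381; -2.4571 1.1524]
AᵀP(A−BK) = [5.6571 -3.3857; -3.3857 2.2119]
P' = Q + AᵀP(A−BK) = [6.9071 -3.8857; -3.8857 3.2119]
tr(P') = 10.1190

10.1190


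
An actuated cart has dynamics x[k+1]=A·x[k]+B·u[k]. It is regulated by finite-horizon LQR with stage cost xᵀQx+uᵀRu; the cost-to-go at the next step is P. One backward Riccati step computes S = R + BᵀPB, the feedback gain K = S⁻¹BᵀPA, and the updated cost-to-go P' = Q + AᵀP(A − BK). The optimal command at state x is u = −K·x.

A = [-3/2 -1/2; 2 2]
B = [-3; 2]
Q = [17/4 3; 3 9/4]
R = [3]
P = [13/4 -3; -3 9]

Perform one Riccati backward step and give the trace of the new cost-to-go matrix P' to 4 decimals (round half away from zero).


BᵀP = [-15.7500 27.0000]
S = R + BᵀPB = [3] + [101.2500] = [104.2500]
BᵀPA = [77.6250 61.8750]
K = S⁻¹·BᵀPA = [0.7446 0.5935]
A−BK = [0.7338 1.2806; 0.5108 0.8129]
AᵀP(A−BK) = [3.5126 4.3651; 4.3651 6.0881]
P' = Q + AᵀP(A−BK) = [7.7626 7.3651; 7.3651 8.3381]
tr(P') = 16.1007

16.1007


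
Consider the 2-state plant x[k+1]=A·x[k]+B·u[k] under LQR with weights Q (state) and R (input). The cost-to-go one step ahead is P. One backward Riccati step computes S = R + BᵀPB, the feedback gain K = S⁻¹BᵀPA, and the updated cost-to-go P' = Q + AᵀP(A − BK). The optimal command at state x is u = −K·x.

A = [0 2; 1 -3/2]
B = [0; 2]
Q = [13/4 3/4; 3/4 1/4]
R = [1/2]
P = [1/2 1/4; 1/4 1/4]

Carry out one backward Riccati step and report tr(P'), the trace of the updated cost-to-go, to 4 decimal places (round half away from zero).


BᵀP = [0.5000 0.5000]
S = R + BᵀPB = [1/2] + [1.0000] = [1.5000]
BᵀPA = [0.5000 0.2500]
K = S⁻¹·BᵀPA = [0.3333 0.1667]
A−BK = [0.0000 2.0000; 0.3333 -1.8333]
AᵀP(A−BK) = [0.0833 0.0417; 0.0417 1.0208]
P' = Q + AᵀP(A−BK) = [3.3333 0.7917; 0.7917 1.2708]
tr(P') = 4.6042

4.6042


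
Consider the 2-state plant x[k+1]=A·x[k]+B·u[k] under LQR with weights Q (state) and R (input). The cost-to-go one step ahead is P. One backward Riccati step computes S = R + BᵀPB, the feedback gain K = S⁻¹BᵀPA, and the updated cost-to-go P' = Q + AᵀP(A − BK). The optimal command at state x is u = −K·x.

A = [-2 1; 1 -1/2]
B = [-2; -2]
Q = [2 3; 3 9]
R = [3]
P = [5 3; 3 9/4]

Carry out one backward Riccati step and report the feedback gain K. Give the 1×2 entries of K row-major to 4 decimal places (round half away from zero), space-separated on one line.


0.3839 -0.1920

BᵀP = [-16.0000 -10.5000]
S = R + BᵀPB = [3] + [53.0000] = [56.0000]
BᵀPA = [21.5000 -10.7500]
K = S⁻¹·BᵀPA = [0.3839 -0.1920]
A−BK = [-1.2321 0.6161; 1.7679 -0.8839]
AᵀP(A−BK) = [1.9955 -0.9978; -0.9978 0.4989]
P' = Q + AᵀP(A−BK) = [3.9955 2.0022; 2.0022 9.4989]
tr(P') = 13.4944


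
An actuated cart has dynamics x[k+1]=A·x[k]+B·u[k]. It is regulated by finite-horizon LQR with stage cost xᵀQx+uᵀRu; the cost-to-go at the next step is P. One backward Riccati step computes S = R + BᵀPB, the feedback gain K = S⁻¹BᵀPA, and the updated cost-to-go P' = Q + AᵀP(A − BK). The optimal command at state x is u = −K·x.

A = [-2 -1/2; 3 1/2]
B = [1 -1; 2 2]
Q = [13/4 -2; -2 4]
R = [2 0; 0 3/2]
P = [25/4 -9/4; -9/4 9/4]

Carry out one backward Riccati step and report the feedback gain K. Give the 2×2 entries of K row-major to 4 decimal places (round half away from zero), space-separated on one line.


-0.1519 -0.0860 1.6376 0.3490

BᵀP = [1.7500 2.2500; -10.7500 6.7500]
S = R + BᵀPB = [2 0; 0 3/2] + [6.2500 2.7500; 2.7500 24.2500] = [8.2500 2.7500; 2.7500 25.7500]
BᵀPA = [3.2500 0.2500; 41.7500 8.7500]
K = S⁻¹·BᵀPA = [-0.1519 -0.0860; 1.6376 0.3490]
A−BK = [-0.2105 -0.0650; 0.0287 -0.0259]
AᵀP(A−BK) = [4.3746 0.9591; 0.9591 0.2178]
P' = Q + AᵀP(A−BK) = [7.6246 -1.0409; -1.0409 4.2178]
tr(P') = 11.8424


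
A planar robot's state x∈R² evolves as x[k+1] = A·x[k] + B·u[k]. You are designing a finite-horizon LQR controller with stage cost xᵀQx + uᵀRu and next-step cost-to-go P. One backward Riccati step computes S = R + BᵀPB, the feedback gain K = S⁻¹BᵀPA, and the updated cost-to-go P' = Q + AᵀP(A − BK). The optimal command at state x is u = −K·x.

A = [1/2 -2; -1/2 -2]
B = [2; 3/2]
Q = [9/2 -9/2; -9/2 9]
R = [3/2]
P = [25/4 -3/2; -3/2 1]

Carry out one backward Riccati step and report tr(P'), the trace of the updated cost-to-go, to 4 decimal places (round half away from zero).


BᵀP = [10.2500 -1.5000]
S = R + BᵀPB = [3/2] + [18.2500] = [19.7500]
BᵀPA = [5.8750 -17.5000]
K = S⁻¹·BᵀPA = [0.2975 -0.8861]
A−BK = [-0.0949 -0.2278; -0.9462 -0.6709]
AᵀP(A−BK) = [0.8149 -0.0443; -0.0443 1.4937]
P' = Q + AᵀP(A−BK) = [5.3149 -4.5443; -4.5443 10.4937]
tr(P') = 15.8085

15.8085


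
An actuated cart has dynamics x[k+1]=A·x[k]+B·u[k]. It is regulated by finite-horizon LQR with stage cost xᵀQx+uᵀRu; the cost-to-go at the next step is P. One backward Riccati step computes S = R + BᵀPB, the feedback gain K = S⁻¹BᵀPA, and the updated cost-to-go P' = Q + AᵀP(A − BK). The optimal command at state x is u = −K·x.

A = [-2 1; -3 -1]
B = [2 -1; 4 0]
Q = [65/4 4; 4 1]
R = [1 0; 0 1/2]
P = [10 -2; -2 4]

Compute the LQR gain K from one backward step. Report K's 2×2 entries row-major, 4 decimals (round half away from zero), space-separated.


BᵀP = [12.0000 12.0000; -10.0000 2.0000]
S = R + BᵀPB = [1 0; 0 1/2] + [72.0000 -12.0000; -12.0000 10.0000] = [73.0000 -12.0000; -12.0000 10.5000]
BᵀPA = [-60.0000 0.0000; 14.0000 -12.0000]
K = S⁻¹·BᵀPA = [-0.7422 -0.2313; 0.4851 -1.4072]
A−BK = [-0.0305 0.0554; -0.0313 -0.0747]
AᵀP(A−BK) = [0.6779 -0.1783; -0.1783 1.1133]
P' = Q + AᵀP(A−BK) = [16.9279 3.8217; 3.8217 2.1133]
tr(P') = 19.0412

-0.7422 -0.2313 0.4851 -1.4072


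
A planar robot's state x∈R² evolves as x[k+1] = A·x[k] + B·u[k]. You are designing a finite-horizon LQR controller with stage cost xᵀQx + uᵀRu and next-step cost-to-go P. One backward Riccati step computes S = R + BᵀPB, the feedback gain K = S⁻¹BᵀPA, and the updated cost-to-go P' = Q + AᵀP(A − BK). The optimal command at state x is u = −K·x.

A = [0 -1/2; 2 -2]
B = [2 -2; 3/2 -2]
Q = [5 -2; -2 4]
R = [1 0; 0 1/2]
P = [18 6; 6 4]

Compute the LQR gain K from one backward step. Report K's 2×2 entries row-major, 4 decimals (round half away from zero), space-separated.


-0.5455 0.3409 -0.7965 0.7835

BᵀP = [45.0000 18.0000; -48.0000 -20.0000]
S = R + BᵀPB = [1 0; 0 1/2] + [117.0000 -126.0000; -126.0000 136.0000] = [118.0000 -126.0000; -126.0000 136.5000]
BᵀPA = [36.0000 -58.5000; -40.0000 64.0000]
K = S⁻¹·BᵀPA = [-0.5455 0.3409; -0.7965 0.7835]
A−BK = [-0.5022 0.3853; 1.2251 -0.9443]
AᵀP(A−BK) = [3.7749 -2.9307; -2.9307 2.2960]
P' = Q + AᵀP(A−BK) = [8.7749 -4.9307; -4.9307 6.2960]
tr(P') = 15.0709


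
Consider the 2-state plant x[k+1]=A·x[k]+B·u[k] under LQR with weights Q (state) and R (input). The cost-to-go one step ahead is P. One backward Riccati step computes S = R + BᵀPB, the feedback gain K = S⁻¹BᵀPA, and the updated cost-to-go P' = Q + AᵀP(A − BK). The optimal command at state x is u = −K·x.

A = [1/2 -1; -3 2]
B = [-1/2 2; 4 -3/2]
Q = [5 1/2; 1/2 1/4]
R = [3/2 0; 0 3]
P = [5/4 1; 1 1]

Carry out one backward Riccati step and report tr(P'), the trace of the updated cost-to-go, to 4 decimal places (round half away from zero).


BᵀP = [3.3750 3.5000; 1.0000 0.5000]
S = R + BᵀPB = [3/2 0; 0 3] + [12.3125 1.5000; 1.5000 1.2500] = [13.8125 1.5000; 1.5000 4.2500]
BᵀPA = [-8.8125 3.6250; -1.0000 0.0000]
K = S⁻¹·BᵀPA = [-0.6369 0.2729; -0.0105 -0.0963]
A−BK = [0.2026 -0.6709; -0.4683 0.7639]
AᵀP(A−BK) = [0.6896 -0.3164; -0.3164 0.2607]
P' = Q + AᵀP(A−BK) = [5.6896 0.1836; 0.1836 0.5107]
tr(P') = 6.2003

6.2003


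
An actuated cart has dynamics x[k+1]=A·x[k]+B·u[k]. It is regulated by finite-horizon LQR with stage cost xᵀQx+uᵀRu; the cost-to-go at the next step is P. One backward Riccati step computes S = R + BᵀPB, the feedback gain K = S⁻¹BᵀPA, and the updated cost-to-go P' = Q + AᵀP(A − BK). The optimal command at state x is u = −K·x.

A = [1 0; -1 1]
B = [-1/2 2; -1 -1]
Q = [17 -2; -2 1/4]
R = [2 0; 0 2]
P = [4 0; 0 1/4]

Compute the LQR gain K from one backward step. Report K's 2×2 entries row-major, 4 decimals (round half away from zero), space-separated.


-0.0221 -0.1215 0.4475 -0.0387

BᵀP = [-2.0000 -0.2500; 8.0000 -0.2500]
S = R + BᵀPB = [2 0; 0 2] + [1.2500 -3.7500; -3.7500 16.2500] = [3.2500 -3.7500; -3.7500 18.2500]
BᵀPA = [-1.7500 -0.2500; 8.2500 -0.2500]
K = S⁻¹·BᵀPA = [-0.0221 -0.1215; 0.4475 -0.0387]
A−BK = [0.0939 0.0166; -0.5746 0.8398]
AᵀP(A−BK) = [0.5193 -0.1436; -0.1436 0.2099]
P' = Q + AᵀP(A−BK) = [17.5193 -2.1436; -2.1436 0.4599]
tr(P') = 17.9793


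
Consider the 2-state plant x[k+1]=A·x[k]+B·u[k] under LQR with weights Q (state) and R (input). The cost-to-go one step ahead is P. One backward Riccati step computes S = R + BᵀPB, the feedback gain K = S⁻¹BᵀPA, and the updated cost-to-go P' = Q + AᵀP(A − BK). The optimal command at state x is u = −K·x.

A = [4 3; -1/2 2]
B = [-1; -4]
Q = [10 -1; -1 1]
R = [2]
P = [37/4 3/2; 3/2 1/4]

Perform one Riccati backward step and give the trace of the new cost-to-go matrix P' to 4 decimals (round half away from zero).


29.7850

BᵀP = [-15.2500 -2.5000]
S = R + BᵀPB = [2] + [25.2500] = [27.2500]
BᵀPA = [-59.7500 -50.7500]
K = S⁻¹·BᵀPA = [-2.1927 -1.8624]
A−BK = [1.8073 1.1376; -9.2706 -5.4495]
AᵀP(A−BK) = [11.0510 9.2225; 9.2225 7.7339]
P' = Q + AᵀP(A−BK) = [21.0510 8.2225; 8.2225 8.7339]
tr(P') = 29.7850


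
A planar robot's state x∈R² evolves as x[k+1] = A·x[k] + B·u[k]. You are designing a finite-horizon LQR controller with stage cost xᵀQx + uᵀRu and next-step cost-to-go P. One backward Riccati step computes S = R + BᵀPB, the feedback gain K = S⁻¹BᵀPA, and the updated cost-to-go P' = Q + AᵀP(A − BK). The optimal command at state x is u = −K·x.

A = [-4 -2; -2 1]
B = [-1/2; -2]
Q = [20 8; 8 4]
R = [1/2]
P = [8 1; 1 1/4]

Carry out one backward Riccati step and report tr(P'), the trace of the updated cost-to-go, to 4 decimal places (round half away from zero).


BᵀP = [-6.0000 -1.0000]
S = R + BᵀPB = [1/2] + [5.0000] = [5.5000]
BᵀPA = [26.0000 11.0000]
K = S⁻¹·BᵀPA = [4.7273 2.0000]
A−BK = [-1.6364 -1.0000; 7.4545 5.0000]
AᵀP(A−BK) = [22.0909 11.5000; 11.5000 6.2500]
P' = Q + AᵀP(A−BK) = [42.0909 19.5000; 19.5000 10.2500]
tr(P') = 52.3409

52.3409


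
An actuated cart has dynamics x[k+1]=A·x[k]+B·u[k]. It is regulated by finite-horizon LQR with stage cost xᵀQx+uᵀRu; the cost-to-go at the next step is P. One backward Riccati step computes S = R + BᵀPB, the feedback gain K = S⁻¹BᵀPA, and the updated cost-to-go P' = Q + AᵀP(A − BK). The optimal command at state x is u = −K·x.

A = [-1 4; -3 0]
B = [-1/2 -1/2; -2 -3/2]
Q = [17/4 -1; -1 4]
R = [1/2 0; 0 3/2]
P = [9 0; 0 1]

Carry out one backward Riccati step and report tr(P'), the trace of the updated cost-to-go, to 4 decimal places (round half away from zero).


97.2065

BᵀP = [-4.5000 -2.0000; -4.5000 -1.5000]
S = R + BᵀPB = [1/2 0; 0 3/2] + [6.2500 5.2500; 5.2500 4.5000] = [6.7500 5.2500; 5.2500 6.0000]
BᵀPA = [10.5000 -18.0000; 9.0000 -18.0000]
K = S⁻¹·BᵀPA = [1.2174 -1.0435; 0.4348 -2.0870]
A−BK = [-0.1739 2.4348; 0.0870 -5.2174]
AᵀP(A−BK) = [1.3043 -6.2609; -6.2609 87.6522]
P' = Q + AᵀP(A−BK) = [5.5543 -7.2609; -7.2609 91.6522]
tr(P') = 97.2065


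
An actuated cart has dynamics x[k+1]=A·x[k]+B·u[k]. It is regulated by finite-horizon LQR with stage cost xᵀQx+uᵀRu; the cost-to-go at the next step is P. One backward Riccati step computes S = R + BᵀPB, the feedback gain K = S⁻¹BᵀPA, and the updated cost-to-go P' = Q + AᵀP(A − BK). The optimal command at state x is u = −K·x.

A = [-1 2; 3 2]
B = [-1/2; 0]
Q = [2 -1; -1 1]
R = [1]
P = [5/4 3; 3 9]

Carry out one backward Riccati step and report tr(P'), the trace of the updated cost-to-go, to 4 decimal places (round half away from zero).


107.0476

BᵀP = [-0.6250 -1.5000]
S = R + BᵀPB = [1] + [0.3125] = [1.3125]
BᵀPA = [-3.8750 -4.2500]
K = S⁻¹·BᵀPA = [-2.9524 -3.2381]
A−BK = [-2.4762 0.3810; 3.0000 2.0000]
AᵀP(A−BK) = [52.8095 50.9524; 50.9524 51.2381]
P' = Q + AᵀP(A−BK) = [54.8095 49.9524; 49.9524 52.2381]
tr(P') = 107.0476


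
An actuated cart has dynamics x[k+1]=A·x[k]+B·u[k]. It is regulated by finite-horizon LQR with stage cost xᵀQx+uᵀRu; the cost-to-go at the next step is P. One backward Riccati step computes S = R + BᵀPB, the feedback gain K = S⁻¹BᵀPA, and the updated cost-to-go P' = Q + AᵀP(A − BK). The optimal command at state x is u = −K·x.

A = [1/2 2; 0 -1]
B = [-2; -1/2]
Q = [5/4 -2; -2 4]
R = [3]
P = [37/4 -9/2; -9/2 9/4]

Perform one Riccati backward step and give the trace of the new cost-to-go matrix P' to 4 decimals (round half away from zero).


11.0729

BᵀP = [-16.2500 7.8750]
S = R + BᵀPB = [3] + [28.5625] = [31.5625]
BᵀPA = [-8.1250 -40.3750]
K = S⁻¹·BᵀPA = [-0.2574 -1.2792]
A−BK = [-0.0149 -0.5584; -0.1287 -1.6396]
AᵀP(A−BK) = [0.2209 1.1064; 1.1064 5.6020]
P' = Q + AᵀP(A−BK) = [1.4709 -0.8936; -0.8936 9.6020]
tr(P') = 11.0729


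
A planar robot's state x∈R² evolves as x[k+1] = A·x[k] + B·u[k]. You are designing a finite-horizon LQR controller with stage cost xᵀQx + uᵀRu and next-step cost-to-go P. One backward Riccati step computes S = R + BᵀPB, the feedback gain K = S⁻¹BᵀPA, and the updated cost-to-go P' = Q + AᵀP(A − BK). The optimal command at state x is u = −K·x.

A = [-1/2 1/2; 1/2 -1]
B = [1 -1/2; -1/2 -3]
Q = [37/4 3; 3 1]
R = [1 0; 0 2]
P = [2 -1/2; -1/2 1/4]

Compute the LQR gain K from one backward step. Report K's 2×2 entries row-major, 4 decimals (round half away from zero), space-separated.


-0.3901 0.4652 -0.0638 0.1234

BᵀP = [2.2500 -0.6250; 0.5000 -0.5000]
S = R + BᵀPB = [1 0; 0 2] + [2.5625 0.7500; 0.7500 1.2500] = [3.5625 0.7500; 0.7500 3.2500]
BᵀPA = [-1.4375 1.7500; -0.5000 0.7500]
K = S⁻¹·BᵀPA = [-0.3901 0.4652; -0.0638 0.1234]
A−BK = [-0.1418 0.0965; 0.1135 -0.3972]
AᵀP(A−BK) = [0.2199 -0.2695; -0.2695 0.3433]
P' = Q + AᵀP(A−BK) = [9.4699 2.7305; 2.7305 1.3433]
tr(P') = 10.8131


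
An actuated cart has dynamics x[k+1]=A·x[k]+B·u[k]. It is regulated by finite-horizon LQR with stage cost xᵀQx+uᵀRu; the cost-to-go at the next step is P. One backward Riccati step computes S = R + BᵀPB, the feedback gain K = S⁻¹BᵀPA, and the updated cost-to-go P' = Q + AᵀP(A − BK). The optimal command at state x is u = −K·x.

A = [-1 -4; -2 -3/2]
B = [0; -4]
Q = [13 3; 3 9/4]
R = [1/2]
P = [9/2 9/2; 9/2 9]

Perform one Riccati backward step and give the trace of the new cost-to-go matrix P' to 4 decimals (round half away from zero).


54.0761

BᵀP = [-18.0000 -36.0000]
S = R + BᵀPB = [1/2] + [144.0000] = [144.5000]
BᵀPA = [90.0000 126.0000]
K = S⁻¹·BᵀPA = [0.6228 0.8720]
A−BK = [-1.0000 -4.0000; 0.4913 1.9879]
AᵀP(A−BK) = [2.4446 9.2725; 9.2725 36.3815]
P' = Q + AᵀP(A−BK) = [15.4446 12.2725; 12.2725 38.6315]
tr(P') = 54.0761


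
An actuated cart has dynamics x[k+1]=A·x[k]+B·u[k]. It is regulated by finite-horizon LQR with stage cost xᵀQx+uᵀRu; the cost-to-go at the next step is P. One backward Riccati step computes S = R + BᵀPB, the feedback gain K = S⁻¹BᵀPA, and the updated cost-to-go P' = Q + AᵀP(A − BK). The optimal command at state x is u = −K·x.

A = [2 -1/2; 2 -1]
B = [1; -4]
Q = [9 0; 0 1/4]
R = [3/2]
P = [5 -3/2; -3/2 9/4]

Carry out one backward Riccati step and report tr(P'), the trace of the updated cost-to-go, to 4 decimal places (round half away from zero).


BᵀP = [11.0000 -10.5000]
S = R + BᵀPB = [3/2] + [53.0000] = [54.5000]
BᵀPA = [1.0000 5.0000]
K = S⁻¹·BᵀPA = [0.0183 0.0917]
A−BK = [1.9817 -0.5917; 2.0734 -0.6330]
AᵀP(A−BK) = [16.9817 -5.0917; -5.0917 1.5413]
P' = Q + AᵀP(A−BK) = [25.9817 -5.0917; -5.0917 1.7913]
tr(P') = 27.7729

27.7729


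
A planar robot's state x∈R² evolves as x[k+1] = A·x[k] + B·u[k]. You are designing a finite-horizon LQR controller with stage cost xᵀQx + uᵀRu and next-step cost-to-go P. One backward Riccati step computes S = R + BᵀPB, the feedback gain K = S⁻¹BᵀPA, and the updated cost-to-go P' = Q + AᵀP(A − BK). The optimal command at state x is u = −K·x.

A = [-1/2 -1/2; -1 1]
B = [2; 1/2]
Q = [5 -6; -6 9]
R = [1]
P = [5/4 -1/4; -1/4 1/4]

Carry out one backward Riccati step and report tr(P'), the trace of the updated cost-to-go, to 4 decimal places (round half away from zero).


14.5674

BᵀP = [2.3750 -0.3750]
S = R + BᵀPB = [1] + [4.5625] = [5.5625]
BᵀPA = [-0.8125 -1.5625]
K = S⁻¹·BᵀPA = [-0.1461 -0.2809]
A−BK = [-0.2079 0.0618; -0.9270 1.1404]
AᵀP(A−BK) = [0.1938 -0.1657; -0.1657 0.3736]
P' = Q + AᵀP(A−BK) = [5.1938 -6.1657; -6.1657 9.3736]
tr(P') = 14.5674


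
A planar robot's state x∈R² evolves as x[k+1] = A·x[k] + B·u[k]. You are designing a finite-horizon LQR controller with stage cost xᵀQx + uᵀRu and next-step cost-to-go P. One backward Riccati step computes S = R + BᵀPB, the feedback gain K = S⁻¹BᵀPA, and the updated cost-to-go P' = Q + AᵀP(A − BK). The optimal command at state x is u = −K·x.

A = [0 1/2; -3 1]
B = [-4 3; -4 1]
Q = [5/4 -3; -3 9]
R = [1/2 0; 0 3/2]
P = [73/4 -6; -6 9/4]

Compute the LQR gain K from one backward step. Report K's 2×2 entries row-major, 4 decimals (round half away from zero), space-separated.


BᵀP = [-49.0000 15.0000; 48.7500 -15.7500]
S = R + BᵀPB = [1/2 0; 0 3/2] + [136.0000 -132.0000; -132.0000 130.5000] = [136.5000 -132.0000; -132.0000 132.0000]
BᵀPA = [-45.0000 -9.5000; 47.2500 8.6250]
K = S⁻¹·BᵀPA = [0.5000 -0.1944; 0.8580 -0.1291]
A−BK = [-0.5739 0.1095; -1.8580 0.3513]
AᵀP(A−BK) = [2.2116 -0.3999; -0.3999 0.0788]
P' = Q + AᵀP(A−BK) = [3.4616 -3.3999; -3.3999 9.0788]
tr(P') = 12.5404

0.5000 -0.1944 0.8580 -0.1291


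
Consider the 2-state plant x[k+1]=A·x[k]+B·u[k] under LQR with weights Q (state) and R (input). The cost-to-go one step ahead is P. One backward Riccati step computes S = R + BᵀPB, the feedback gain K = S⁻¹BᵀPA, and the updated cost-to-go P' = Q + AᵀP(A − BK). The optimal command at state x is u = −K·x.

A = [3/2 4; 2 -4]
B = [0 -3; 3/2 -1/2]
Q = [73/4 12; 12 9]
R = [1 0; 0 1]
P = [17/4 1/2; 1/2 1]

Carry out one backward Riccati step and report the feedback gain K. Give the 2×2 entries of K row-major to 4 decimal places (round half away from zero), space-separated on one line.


0.7938 -2.0523 -0.5151 -1.2233

BᵀP = [0.7500 1.5000; -13.0000 -2.0000]
S = R + BᵀPB = [1 0; 0 1] + [2.2500 -3.0000; -3.0000 40.0000] = [3.2500 -3.0000; -3.0000 41.0000]
BᵀPA = [4.1250 -3.0000; -23.5000 -44.0000]
K = S⁻¹·BᵀPA = [0.7938 -2.0523; -0.5151 -1.2233]
A−BK = [-0.0453 0.3300; 0.5518 -1.5332]
AᵀP(A−BK) = [1.1836 -1.7827; -1.7827 8.0161]
P' = Q + AᵀP(A−BK) = [19.4336 10.2173; 10.2173 17.0161]
tr(P') = 36.4497


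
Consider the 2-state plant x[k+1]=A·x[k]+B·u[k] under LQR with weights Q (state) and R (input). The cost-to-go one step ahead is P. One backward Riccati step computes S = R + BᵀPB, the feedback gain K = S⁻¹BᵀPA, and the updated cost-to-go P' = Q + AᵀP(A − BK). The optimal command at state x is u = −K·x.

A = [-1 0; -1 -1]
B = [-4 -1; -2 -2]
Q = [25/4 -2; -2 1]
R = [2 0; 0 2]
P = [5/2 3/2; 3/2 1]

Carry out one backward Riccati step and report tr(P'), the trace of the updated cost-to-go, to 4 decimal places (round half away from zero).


7.4856

BᵀP = [-13.0000 -8.0000; -5.5000 -3.5000]
S = R + BᵀPB = [2 0; 0 2] + [68.0000 29.0000; 29.0000 12.5000] = [70.0000 29.0000; 29.0000 14.5000]
BᵀPA = [21.0000 8.0000; 9.0000 3.5000]
K = S⁻¹·BᵀPA = [0.2500 0.0833; 0.1207 0.0747]
A−BK = [0.1207 0.4080; -0.2586 -0.6839]
AᵀP(A−BK) = [0.1638 0.0776; 0.0776 0.0718]
P' = Q + AᵀP(A−BK) = [6.4138 -1.9224; -1.9224 1.0718]
tr(P') = 7.4856


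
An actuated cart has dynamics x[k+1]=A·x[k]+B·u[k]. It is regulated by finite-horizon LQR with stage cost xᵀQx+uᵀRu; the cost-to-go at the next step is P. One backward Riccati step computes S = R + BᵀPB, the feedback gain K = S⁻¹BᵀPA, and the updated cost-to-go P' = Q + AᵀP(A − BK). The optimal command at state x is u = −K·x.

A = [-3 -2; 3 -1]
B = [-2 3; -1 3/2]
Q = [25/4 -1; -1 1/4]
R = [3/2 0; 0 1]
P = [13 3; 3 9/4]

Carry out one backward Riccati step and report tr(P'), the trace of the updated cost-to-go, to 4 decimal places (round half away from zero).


31.9007

BᵀP = [-29.0000 -8.2500; 43.5000 12.3750]
S = R + BᵀPB = [3/2 0; 0 1] + [66.2500 -99.3750; -99.3750 149.0625] = [67.7500 -99.3750; -99.3750 150.0625]
BᵀPA = [62.2500 66.2500; -93.3750 -99.3750]
K = S⁻¹·BᵀPA = [0.2137 0.2274; -0.4807 -0.5116]
A−BK = [-1.1304 -0.0103; 3.9348 -0.0051]
AᵀP(A−BK) = [25.0596 0.3205; 0.3205 0.3411]
P' = Q + AᵀP(A−BK) = [31.3096 -0.6795; -0.6795 0.5911]
tr(P') = 31.9007


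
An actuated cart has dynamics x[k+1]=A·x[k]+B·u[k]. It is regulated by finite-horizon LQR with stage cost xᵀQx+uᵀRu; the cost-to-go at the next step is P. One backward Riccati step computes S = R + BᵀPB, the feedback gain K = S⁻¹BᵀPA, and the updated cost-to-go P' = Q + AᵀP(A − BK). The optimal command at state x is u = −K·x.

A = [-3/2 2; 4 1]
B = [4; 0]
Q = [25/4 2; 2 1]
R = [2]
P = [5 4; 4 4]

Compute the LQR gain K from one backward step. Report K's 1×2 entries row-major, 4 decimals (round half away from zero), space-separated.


0.4146 0.6829

BᵀP = [20.0000 16.0000]
S = R + BᵀPB = [2] + [80.0000] = [82.0000]
BᵀPA = [34.0000 56.0000]
K = S⁻¹·BᵀPA = [0.4146 0.6829]
A−BK = [-3.1585 -0.7317; 4.0000 1.0000]
AᵀP(A−BK) = [13.1524 3.7805; 3.7805 1.7561]
P' = Q + AᵀP(A−BK) = [19.4024 5.7805; 5.7805 2.7561]
tr(P') = 22.1585


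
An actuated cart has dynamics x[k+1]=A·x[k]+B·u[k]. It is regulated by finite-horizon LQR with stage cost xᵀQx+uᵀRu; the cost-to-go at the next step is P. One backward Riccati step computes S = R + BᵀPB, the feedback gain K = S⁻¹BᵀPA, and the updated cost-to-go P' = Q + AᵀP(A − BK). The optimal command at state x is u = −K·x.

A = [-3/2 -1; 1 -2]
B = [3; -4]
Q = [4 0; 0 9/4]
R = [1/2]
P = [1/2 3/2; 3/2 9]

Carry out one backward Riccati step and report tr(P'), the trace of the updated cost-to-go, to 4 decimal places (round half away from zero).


BᵀP = [-4.5000 -31.5000]
S = R + BᵀPB = [1/2] + [112.5000] = [113.0000]
BᵀPA = [-24.7500 67.5000]
K = S⁻¹·BᵀPA = [-0.2190 0.5973]
A−BK = [-0.8429 -2.7920; 0.1239 0.3894]
AᵀP(A−BK) = [0.2041 0.5343; 0.5343 2.1792]
P' = Q + AᵀP(A−BK) = [4.2041 0.5343; 0.5343 4.4292]
tr(P') = 8.6333

8.6333


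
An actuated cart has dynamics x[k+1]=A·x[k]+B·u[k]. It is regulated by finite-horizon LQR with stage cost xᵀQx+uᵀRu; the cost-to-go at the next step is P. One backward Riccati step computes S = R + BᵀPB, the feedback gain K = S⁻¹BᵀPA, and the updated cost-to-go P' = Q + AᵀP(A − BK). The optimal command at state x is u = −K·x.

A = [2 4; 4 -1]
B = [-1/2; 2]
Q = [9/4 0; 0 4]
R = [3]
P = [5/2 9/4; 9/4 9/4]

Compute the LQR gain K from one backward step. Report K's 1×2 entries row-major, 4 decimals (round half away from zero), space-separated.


2.4615 1.1846

BᵀP = [3.2500 3.3750]
S = R + BᵀPB = [3] + [5.1250] = [8.1250]
BᵀPA = [20.0000 9.6250]
K = S⁻¹·BᵀPA = [2.4615 1.1846]
A−BK = [3.2308 4.5923; -0.9231 -3.3692]
AᵀP(A−BK) = [32.7692 18.8077; 18.8077 12.8481]
P' = Q + AᵀP(A−BK) = [35.0192 18.8077; 18.8077 16.8481]
tr(P') = 51.8673


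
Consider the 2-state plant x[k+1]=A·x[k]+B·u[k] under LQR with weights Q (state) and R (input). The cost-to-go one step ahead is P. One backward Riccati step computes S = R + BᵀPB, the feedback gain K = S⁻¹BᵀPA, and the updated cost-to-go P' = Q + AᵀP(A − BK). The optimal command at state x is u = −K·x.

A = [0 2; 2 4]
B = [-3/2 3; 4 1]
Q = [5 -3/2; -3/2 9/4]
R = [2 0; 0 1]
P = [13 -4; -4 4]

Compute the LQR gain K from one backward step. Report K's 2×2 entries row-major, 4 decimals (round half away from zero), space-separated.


BᵀP = [-35.5000 22.0000; 35.0000 -8.0000]
S = R + BᵀPB = [2 0; 0 1] + [141.2500 -84.5000; -84.5000 97.0000] = [143.2500 -84.5000; -84.5000 98.0000]
BᵀPA = [44.0000 17.0000; -16.0000 38.0000]
K = S⁻¹·BᵀPA = [0.4291 0.7070; 0.2067 0.9974]
A−BK = [0.0235 0.0684; 0.0769 0.1747]
AᵀP(A−BK) = [0.4274 0.8501; 0.8501 2.0817]
P' = Q + AᵀP(A−BK) = [5.4274 -0.6499; -0.6499 4.3317]
tr(P') = 9.7590

0.4291 0.7070 0.2067 0.9974


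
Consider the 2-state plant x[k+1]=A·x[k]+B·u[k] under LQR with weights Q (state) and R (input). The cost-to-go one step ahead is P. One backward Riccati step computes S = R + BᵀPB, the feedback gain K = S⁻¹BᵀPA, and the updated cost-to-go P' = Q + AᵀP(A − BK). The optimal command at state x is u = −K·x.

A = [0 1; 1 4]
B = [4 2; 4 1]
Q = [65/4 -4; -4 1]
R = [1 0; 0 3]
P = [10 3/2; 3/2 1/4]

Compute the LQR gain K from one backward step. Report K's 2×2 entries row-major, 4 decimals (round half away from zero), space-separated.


0.0334 0.3322 -0.0011 0.0326

BᵀP = [46.0000 7.0000; 21.5000 3.2500]
S = R + BᵀPB = [1 0; 0 3] + [212.0000 99.0000; 99.0000 46.2500] = [213.0000 99.0000; 99.0000 49.2500]
BᵀPA = [7.0000 74.0000; 3.2500 34.5000]
K = S⁻¹·BᵀPA = [0.0334 0.3322; -0.0011 0.0326]
A−BK = [-0.1313 -0.3943; 0.8676 2.6384]
AᵀP(A−BK) = [0.0199 0.0682; 0.0682 0.2876]
P' = Q + AᵀP(A−BK) = [16.2699 -3.9318; -3.9318 1.2876]
tr(P') = 17.5576


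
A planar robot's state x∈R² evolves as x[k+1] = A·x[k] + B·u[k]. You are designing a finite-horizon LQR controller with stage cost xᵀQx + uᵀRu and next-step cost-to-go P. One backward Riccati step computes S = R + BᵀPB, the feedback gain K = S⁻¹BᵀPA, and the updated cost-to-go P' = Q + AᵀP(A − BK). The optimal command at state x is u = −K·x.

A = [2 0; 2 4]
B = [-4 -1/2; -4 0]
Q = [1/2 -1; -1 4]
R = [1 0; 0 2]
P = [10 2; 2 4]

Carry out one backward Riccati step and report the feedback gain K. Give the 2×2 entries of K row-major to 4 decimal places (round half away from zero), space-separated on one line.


BᵀP = [-48.0000 -24.0000; -5.0000 -1.0000]
S = R + BᵀPB = [1 0; 0 2] + [288.0000 24.0000; 24.0000 2.5000] = [289.0000 24.0000; 24.0000 4.5000]
BᵀPA = [-144.0000 -96.0000; -12.0000 -4.0000]
K = S⁻¹·BᵀPA = [-0.4969 -0.4638; -0.0166 1.5845]
A−BK = [0.0041 -1.0628; 0.0124 2.1449]
AᵀP(A−BK) = [0.2484 0.2319; 0.2319 25.8164]
P' = Q + AᵀP(A−BK) = [0.7484 -0.7681; -0.7681 29.8164]
tr(P') = 30.5649

-0.4969 -0.4638 -0.0166 1.5845
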